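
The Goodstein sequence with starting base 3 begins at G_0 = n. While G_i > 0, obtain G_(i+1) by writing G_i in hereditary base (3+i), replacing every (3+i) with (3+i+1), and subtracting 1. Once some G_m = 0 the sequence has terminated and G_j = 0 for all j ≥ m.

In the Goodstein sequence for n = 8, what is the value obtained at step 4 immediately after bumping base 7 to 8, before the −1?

G_0 = 8. HB_3(8) = 2·3 + 2. Bump = 10. G_1 = 9.
G_1 = 9. HB_4(9) = 2·4 + 1. Bump = 11. G_2 = 10.
G_2 = 10. HB_5(10) = 2·5. Bump = 12. G_3 = 11.
G_3 = 11. HB_6(11) = 6 + 5. Bump = 12. G_4 = 11.
G_4 = 11. HB_7(11) = 7 + 4. Bump = 12. G_5 = 11.

12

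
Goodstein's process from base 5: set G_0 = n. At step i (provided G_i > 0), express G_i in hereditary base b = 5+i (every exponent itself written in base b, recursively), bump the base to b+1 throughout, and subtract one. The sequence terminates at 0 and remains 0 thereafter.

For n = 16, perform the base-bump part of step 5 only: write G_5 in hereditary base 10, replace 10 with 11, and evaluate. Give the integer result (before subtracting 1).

25

i=0: 16 = 3·5 + 1 (b=5); 5→6: 3·6 + 1 = 19; 19−1 = 18
i=1: 18 = 3·6 (b=6); 6→7: 3·7 = 21; 21−1 = 20
i=2: 20 = 2·7 + 6 (b=7); 7→8: 2·8 + 6 = 22; 22−1 = 21
i=3: 21 = 2·8 + 5 (b=8); 8→9: 2·9 + 5 = 23; 23−1 = 22
i=4: 22 = 2·9 + 4 (b=9); 9→10: 2·10 + 4 = 24; 24−1 = 23
i=5: 23 = 2·10 + 3 (b=10); 10→11: 2·11 + 3 = 25; 25−1 = 24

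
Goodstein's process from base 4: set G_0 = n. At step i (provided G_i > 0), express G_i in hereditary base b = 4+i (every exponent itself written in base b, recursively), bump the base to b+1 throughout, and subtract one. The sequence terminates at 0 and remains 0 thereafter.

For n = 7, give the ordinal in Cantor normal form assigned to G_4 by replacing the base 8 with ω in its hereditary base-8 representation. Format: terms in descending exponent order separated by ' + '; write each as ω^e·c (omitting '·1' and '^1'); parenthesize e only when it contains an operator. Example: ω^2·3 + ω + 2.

7

(0) 7|_4 = 4 + 3 ↦ 5 + 3|_5 = 8 ⇒ 7
(1) 7|_5 = 5 + 2 ↦ 6 + 2|_6 = 8 ⇒ 7
(2) 7|_6 = 6 + 1 ↦ 7 + 1|_7 = 8 ⇒ 7
(3) 7|_7 = 7 ↦ 8|_8 = 8 ⇒ 7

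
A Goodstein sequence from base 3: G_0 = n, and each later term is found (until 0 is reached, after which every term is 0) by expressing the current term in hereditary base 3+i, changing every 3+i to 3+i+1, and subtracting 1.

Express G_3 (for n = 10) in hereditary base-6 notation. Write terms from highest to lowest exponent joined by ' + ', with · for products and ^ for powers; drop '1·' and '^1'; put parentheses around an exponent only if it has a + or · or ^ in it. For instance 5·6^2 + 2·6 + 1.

base 3: 10 = 3^2 + 1; at 4: 4^2 + 1 = 17; next = 16
base 4: 16 = 4^2; at 5: 5^2 = 25; next = 24
base 5: 24 = 4·5 + 4; at 6: 4·6 + 4 = 28; next = 27
base 6: 27 = 4·6 + 3; at 7: 4·7 + 3 = 31; next = 30

4·6 + 3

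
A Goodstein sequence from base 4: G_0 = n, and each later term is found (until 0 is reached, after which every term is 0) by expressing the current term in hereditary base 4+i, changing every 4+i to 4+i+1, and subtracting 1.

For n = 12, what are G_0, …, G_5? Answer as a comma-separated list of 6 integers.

12 —HB4→ 3·4 —bump→ 3·5 = 15 —(−1)→ 14
14 —HB5→ 2·5 + 4 —bump→ 2·6 + 4 = 16 —(−1)→ 15
15 —HB6→ 2·6 + 3 —bump→ 2·7 + 3 = 17 —(−1)→ 16
16 —HB7→ 2·7 + 2 —bump→ 2·8 + 2 = 18 —(−1)→ 17
17 —HB8→ 2·8 + 1 —bump→ 2·9 + 1 = 19 —(−1)→ 18

12, 14, 15, 16, 17, 18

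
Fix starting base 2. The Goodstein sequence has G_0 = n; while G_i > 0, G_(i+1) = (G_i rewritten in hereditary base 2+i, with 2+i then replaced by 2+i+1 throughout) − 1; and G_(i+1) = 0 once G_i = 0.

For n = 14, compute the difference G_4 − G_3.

14 —HB2→ 2^(2 + 1) + 2^2 + 2 —bump→ 3^(3 + 1) + 3^3 + 3 = 111 —(−1)→ 110
110 —HB3→ 3^(3 + 1) + 3^3 + 2 —bump→ 4^(4 + 1) + 4^4 + 2 = 1282 —(−1)→ 1281
1281 —HB4→ 4^(4 + 1) + 4^4 + 1 —bump→ 5^(5 + 1) + 5^5 + 1 = 18751 —(−1)→ 18750
18750 —HB5→ 5^(5 + 1) + 5^5 —bump→ 6^(6 + 1) + 6^6 = 326592 —(−1)→ 326591

307841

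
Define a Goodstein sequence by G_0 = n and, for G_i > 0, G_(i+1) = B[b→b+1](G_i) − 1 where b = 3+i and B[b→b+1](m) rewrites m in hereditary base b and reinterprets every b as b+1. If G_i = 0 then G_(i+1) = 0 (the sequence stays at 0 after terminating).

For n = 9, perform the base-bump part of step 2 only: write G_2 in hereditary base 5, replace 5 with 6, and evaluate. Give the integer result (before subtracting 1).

base 3: 9 = 3^2; at 4: 4^2 = 16; next = 15
base 4: 15 = 3·4 + 3; at 5: 3·5 + 3 = 18; next = 17
base 5: 17 = 3·5 + 2; at 6: 3·6 + 2 = 20; next = 19

20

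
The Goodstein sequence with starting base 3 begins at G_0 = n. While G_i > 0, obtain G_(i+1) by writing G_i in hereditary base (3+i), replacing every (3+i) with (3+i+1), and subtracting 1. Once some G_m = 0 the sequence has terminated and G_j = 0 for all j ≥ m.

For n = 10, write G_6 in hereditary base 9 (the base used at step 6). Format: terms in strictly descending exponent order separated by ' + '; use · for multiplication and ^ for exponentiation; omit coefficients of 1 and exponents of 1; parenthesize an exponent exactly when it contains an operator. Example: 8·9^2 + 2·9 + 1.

4·9

(0) 10|_3 = 3^2 + 1 ↦ 4^2 + 1|_4 = 17 ⇒ 16
(1) 16|_4 = 4^2 ↦ 5^2|_5 = 25 ⇒ 24
(2) 24|_5 = 4·5 + 4 ↦ 4·6 + 4|_6 = 28 ⇒ 27
(3) 27|_6 = 4·6 + 3 ↦ 4·7 + 3|_7 = 31 ⇒ 30
(4) 30|_7 = 4·7 + 2 ↦ 4·8 + 2|_8 = 34 ⇒ 33
(5) 33|_8 = 4·8 + 1 ↦ 4·9 + 1|_9 = 37 ⇒ 36
(6) 36|_9 = 4·9 ↦ 4·10|_10 = 40 ⇒ 39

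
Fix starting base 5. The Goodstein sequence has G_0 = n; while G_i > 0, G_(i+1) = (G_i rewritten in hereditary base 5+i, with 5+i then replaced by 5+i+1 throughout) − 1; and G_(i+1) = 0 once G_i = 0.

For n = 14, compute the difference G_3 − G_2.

[0] 14 ≡ 2·5 + 4 (base 5). Lift 6: 16. −1: 15.
[1] 15 ≡ 2·6 + 3 (base 6). Lift 7: 17. −1: 16.
[2] 16 ≡ 2·7 + 2 (base 7). Lift 8: 18. −1: 17.

1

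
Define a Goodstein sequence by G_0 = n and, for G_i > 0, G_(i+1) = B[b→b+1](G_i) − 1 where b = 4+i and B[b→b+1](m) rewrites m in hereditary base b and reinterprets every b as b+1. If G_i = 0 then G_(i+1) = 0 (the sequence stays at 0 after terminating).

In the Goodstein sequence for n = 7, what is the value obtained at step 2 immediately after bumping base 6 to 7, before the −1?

8

base 4: 7 = 4 + 3; at 5: 5 + 3 = 8; next = 7
base 5: 7 = 5 + 2; at 6: 6 + 2 = 8; next = 7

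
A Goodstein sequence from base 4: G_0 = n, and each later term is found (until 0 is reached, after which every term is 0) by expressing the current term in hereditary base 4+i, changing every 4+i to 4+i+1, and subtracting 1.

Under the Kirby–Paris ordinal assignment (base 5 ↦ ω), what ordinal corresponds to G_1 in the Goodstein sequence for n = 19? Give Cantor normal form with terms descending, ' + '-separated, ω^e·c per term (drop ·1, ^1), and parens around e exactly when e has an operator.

(0) 19|_4 = 4^2 + 3 ↦ 5^2 + 3|_5 = 28 ⇒ 27
(1) 27|_5 = 5^2 + 2 ↦ 6^2 + 2|_6 = 38 ⇒ 37

ω^2 + 2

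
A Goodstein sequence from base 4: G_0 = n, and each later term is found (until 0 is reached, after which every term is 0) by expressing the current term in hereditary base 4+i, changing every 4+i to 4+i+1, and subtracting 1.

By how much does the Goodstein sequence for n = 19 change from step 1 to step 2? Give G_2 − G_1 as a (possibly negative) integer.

19 —HB4→ 4^2 + 3 —bump→ 5^2 + 3 = 28 —(−1)→ 27
27 —HB5→ 5^2 + 2 —bump→ 6^2 + 2 = 38 —(−1)→ 37

10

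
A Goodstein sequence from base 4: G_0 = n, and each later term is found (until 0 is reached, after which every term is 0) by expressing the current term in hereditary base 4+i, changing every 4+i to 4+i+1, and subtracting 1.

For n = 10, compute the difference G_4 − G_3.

base 4: 10 = 2·4 + 2; at 5: 2·5 + 2 = 12; next = 11
base 5: 11 = 2·5 + 1; at 6: 2·6 + 1 = 13; next = 12
base 6: 12 = 2·6; at 7: 2·7 = 14; next = 13
base 7: 13 = 7 + 6; at 8: 8 + 6 = 14; next = 13

0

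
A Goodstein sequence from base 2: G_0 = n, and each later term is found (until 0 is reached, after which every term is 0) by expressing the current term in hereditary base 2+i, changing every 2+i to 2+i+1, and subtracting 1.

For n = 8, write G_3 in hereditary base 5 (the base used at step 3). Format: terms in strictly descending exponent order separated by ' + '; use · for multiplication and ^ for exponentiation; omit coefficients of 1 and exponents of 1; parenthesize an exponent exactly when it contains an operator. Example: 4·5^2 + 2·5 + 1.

i=0: 8 = 2^(2 + 1) (b=2); 2→3: 3^(3 + 1) = 81; 81−1 = 80
i=1: 80 = 2·3^3 + 2·3^2 + 2·3 + 2 (b=3); 3→4: 2·4^4 + 2·4^2 + 2·4 + 2 = 554; 554−1 = 553
i=2: 553 = 2·4^4 + 2·4^2 + 2·4 + 1 (b=4); 4→5: 2·5^5 + 2·5^2 + 2·5 + 1 = 6311; 6311−1 = 6310
i=3: 6310 = 2·5^5 + 2·5^2 + 2·5 (b=5); 5→6: 2·6^6 + 2·6^2 + 2·6 = 93396; 93396−1 = 93395

2·5^5 + 2·5^2 + 2·5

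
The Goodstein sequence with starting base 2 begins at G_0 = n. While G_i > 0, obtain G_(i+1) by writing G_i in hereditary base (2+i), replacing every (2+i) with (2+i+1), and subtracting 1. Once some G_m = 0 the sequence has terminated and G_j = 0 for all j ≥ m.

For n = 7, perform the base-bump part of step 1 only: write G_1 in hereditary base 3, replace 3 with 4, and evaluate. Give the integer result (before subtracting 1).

[0] 7 ≡ 2^2 + 2 + 1 (base 2). Lift 3: 31. −1: 30.
[1] 30 ≡ 3^3 + 3 (base 3). Lift 4: 260. −1: 259.

260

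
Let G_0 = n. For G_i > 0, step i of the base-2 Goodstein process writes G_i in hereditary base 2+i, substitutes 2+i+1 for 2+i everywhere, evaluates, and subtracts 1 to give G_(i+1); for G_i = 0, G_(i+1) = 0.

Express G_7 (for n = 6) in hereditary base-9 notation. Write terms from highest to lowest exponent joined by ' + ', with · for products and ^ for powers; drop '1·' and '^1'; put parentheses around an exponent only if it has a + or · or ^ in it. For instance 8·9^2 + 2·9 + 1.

5·9^5 + 5·9^4 + 5·9^3 + 5·9^2 + 5·9 + 2

base 2: 6 = 2^2 + 2; at 3: 3^3 + 3 = 30; next = 29
base 3: 29 = 3^3 + 2; at 4: 4^4 + 2 = 258; next = 257
base 4: 257 = 4^4 + 1; at 5: 5^5 + 1 = 3126; next = 3125
base 5: 3125 = 5^5; at 6: 6^6 = 46656; next = 46655
base 6: 46655 = 5·6^5 + 5·6^4 + 5·6^3 + 5·6^2 + 5·6 + 5; at 7: 5·7^5 + 5·7^4 + 5·7^3 + 5·7^2 + 5·7 + 5 = 98040; next = 98039
base 7: 98039 = 5·7^5 + 5·7^4 + 5·7^3 + 5·7^2 + 5·7 + 4; at 8: 5·8^5 + 5·8^4 + 5·8^3 + 5·8^2 + 5·8 + 4 = 187244; next = 187243
base 8: 187243 = 5·8^5 + 5·8^4 + 5·8^3 + 5·8^2 + 5·8 + 3; at 9: 5·9^5 + 5·9^4 + 5·9^3 + 5·9^2 + 5·9 + 3 = 332148; next = 332147
base 9: 332147 = 5·9^5 + 5·9^4 + 5·9^3 + 5·9^2 + 5·9 + 2; at 10: 5·10^5 + 5·10^4 + 5·10^3 + 5·10^2 + 5·10 + 2 = 555552; next = 555551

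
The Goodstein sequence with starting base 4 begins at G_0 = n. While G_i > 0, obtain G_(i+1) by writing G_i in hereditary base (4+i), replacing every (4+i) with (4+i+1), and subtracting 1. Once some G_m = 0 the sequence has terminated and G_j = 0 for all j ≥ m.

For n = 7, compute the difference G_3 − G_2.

(0) 7|_4 = 4 + 3 ↦ 5 + 3|_5 = 8 ⇒ 7
(1) 7|_5 = 5 + 2 ↦ 6 + 2|_6 = 8 ⇒ 7
(2) 7|_6 = 6 + 1 ↦ 7 + 1|_7 = 8 ⇒ 7

0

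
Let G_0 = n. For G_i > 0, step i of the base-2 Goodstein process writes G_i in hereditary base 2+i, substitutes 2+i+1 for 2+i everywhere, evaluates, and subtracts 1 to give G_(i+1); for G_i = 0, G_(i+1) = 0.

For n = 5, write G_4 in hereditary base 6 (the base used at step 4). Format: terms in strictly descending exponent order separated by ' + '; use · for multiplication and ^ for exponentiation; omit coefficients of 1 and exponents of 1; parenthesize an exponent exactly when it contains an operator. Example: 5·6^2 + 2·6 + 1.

[0] 5 ≡ 2^2 + 1 (base 2). Lift 3: 28. −1: 27.
[1] 27 ≡ 3^3 (base 3). Lift 4: 256. −1: 255.
[2] 255 ≡ 3·4^3 + 3·4^2 + 3·4 + 3 (base 4). Lift 5: 468. −1: 467.
[3] 467 ≡ 3·5^3 + 3·5^2 + 3·5 + 2 (base 5). Lift 6: 776. −1: 775.
[4] 775 ≡ 3·6^3 + 3·6^2 + 3·6 + 1 (base 6). Lift 7: 1198. −1: 1197.

3·6^3 + 3·6^2 + 3·6 + 1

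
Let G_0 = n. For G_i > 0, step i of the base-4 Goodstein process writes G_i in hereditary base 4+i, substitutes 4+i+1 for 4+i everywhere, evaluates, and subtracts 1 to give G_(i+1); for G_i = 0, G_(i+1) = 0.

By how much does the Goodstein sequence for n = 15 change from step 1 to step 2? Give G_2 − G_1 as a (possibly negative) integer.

2

15 —HB4→ 3·4 + 3 —bump→ 3·5 + 3 = 18 —(−1)→ 17
17 —HB5→ 3·5 + 2 —bump→ 3·6 + 2 = 20 —(−1)→ 19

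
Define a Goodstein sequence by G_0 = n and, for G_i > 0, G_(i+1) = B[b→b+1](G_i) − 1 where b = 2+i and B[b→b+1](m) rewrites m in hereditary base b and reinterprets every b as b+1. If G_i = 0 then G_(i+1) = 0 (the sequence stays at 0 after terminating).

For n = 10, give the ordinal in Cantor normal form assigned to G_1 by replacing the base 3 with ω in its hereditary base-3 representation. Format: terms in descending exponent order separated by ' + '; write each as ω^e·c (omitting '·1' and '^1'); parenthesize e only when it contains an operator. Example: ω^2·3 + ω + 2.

ω^(ω + 1) + 2

(0) 10|_2 = 2^(2 + 1) + 2 ↦ 3^(3 + 1) + 3|_3 = 84 ⇒ 83
(1) 83|_3 = 3^(3 + 1) + 2 ↦ 4^(4 + 1) + 2|_4 = 1026 ⇒ 1025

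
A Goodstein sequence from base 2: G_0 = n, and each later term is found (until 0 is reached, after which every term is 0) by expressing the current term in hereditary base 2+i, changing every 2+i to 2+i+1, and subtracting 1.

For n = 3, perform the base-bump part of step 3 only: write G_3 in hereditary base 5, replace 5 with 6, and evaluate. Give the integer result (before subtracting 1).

base 2: 3 = 2 + 1; at 3: 3 + 1 = 4; next = 3
base 3: 3 = 3; at 4: 4 = 4; next = 3
base 4: 3 = 3; at 5: 3 = 3; next = 2

2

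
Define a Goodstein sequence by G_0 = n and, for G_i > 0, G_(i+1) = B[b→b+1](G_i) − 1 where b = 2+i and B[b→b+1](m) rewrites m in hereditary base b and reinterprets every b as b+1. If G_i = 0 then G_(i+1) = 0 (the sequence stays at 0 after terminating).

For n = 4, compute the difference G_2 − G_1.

4 —HB2→ 2^2 —bump→ 3^3 = 27 —(−1)→ 26
26 —HB3→ 2·3^2 + 2·3 + 2 —bump→ 2·4^2 + 2·4 + 2 = 42 —(−1)→ 41

15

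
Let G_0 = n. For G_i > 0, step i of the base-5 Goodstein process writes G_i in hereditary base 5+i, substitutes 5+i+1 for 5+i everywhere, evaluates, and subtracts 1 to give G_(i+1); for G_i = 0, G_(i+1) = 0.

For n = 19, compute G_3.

25

(0) 19|_5 = 3·5 + 4 ↦ 3·6 + 4|_6 = 22 ⇒ 21
(1) 21|_6 = 3·6 + 3 ↦ 3·7 + 3|_7 = 24 ⇒ 23
(2) 23|_7 = 3·7 + 2 ↦ 3·8 + 2|_8 = 26 ⇒ 25
(3) 25|_8 = 3·8 + 1 ↦ 3·9 + 1|_9 = 28 ⇒ 27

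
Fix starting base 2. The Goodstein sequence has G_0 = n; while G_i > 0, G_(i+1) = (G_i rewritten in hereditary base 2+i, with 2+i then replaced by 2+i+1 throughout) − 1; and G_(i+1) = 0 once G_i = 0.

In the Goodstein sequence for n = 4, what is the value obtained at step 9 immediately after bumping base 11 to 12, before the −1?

300

4 —HB2→ 2^2 —bump→ 3^3 = 27 —(−1)→ 26
26 —HB3→ 2·3^2 + 2·3 + 2 —bump→ 2·4^2 + 2·4 + 2 = 42 —(−1)→ 41
41 —HB4→ 2·4^2 + 2·4 + 1 —bump→ 2·5^2 + 2·5 + 1 = 61 —(−1)→ 60
60 —HB5→ 2·5^2 + 2·5 —bump→ 2·6^2 + 2·6 = 84 —(−1)→ 83
83 —HB6→ 2·6^2 + 6 + 5 —bump→ 2·7^2 + 7 + 5 = 110 —(−1)→ 109
109 —HB7→ 2·7^2 + 7 + 4 —bump→ 2·8^2 + 8 + 4 = 140 —(−1)→ 139
139 —HB8→ 2·8^2 + 8 + 3 —bump→ 2·9^2 + 9 + 3 = 174 —(−1)→ 173
173 —HB9→ 2·9^2 + 9 + 2 —bump→ 2·10^2 + 10 + 2 = 212 —(−1)→ 211
211 —HB10→ 2·10^2 + 10 + 1 —bump→ 2·11^2 + 11 + 1 = 254 —(−1)→ 253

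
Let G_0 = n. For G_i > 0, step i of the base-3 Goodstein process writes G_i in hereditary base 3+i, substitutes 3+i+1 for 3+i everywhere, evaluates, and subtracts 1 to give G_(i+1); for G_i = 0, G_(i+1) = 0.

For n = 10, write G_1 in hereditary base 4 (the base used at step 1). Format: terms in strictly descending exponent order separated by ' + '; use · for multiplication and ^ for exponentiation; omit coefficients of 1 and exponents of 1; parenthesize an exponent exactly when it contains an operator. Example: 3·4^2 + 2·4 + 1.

(0) 10|_3 = 3^2 + 1 ↦ 4^2 + 1|_4 = 17 ⇒ 16
(1) 16|_4 = 4^2 ↦ 5^2|_5 = 25 ⇒ 24

4^2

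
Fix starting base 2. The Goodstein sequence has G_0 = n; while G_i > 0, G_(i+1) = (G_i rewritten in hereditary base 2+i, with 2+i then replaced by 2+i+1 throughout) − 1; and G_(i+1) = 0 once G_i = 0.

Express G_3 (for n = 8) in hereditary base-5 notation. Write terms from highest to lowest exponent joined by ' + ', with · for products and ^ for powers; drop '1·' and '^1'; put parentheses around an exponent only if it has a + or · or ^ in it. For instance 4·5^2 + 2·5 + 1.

G_0 = 8. HB_2(8) = 2^(2 + 1). Bump = 81. G_1 = 80.
G_1 = 80. HB_3(80) = 2·3^3 + 2·3^2 + 2·3 + 2. Bump = 554. G_2 = 553.
G_2 = 553. HB_4(553) = 2·4^4 + 2·4^2 + 2·4 + 1. Bump = 6311. G_3 = 6310.

2·5^5 + 2·5^2 + 2·5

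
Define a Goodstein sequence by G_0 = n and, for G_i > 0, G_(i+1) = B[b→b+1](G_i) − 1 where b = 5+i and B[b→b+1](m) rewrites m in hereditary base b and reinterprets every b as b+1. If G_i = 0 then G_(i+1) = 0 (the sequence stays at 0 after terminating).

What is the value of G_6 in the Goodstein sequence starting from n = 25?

55

base 5: 25 = 5^2; at 6: 6^2 = 36; next = 35
base 6: 35 = 5·6 + 5; at 7: 5·7 + 5 = 40; next = 39
base 7: 39 = 5·7 + 4; at 8: 5·8 + 4 = 44; next = 43
base 8: 43 = 5·8 + 3; at 9: 5·9 + 3 = 48; next = 47
base 9: 47 = 5·9 + 2; at 10: 5·10 + 2 = 52; next = 51
base 10: 51 = 5·10 + 1; at 11: 5·11 + 1 = 56; next = 55
base 11: 55 = 5·11; at 12: 5·12 = 60; next = 59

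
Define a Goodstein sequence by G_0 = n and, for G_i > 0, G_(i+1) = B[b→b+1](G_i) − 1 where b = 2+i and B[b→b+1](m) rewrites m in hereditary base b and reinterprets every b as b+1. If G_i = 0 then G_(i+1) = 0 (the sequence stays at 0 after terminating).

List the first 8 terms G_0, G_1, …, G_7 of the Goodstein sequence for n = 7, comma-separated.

7, 30, 259, 3127, 46657, 823543, 16777215, 37665879

[0] 7 ≡ 2^2 + 2 + 1 (base 2). Lift 3: 31. −1: 30.
[1] 30 ≡ 3^3 + 3 (base 3). Lift 4: 260. −1: 259.
[2] 259 ≡ 4^4 + 3 (base 4). Lift 5: 3128. −1: 3127.
[3] 3127 ≡ 5^5 + 2 (base 5). Lift 6: 46658. −1: 46657.
[4] 46657 ≡ 6^6 + 1 (base 6). Lift 7: 823544. −1: 823543.
[5] 823543 ≡ 7^7 (base 7). Lift 8: 16777216. −1: 16777215.
[6] 16777215 ≡ 7·8^7 + 7·8^6 + 7·8^5 + 7·8^4 + 7·8^3 + 7·8^2 + 7·8 + 7 (base 8). Lift 9: 37665880. −1: 37665879.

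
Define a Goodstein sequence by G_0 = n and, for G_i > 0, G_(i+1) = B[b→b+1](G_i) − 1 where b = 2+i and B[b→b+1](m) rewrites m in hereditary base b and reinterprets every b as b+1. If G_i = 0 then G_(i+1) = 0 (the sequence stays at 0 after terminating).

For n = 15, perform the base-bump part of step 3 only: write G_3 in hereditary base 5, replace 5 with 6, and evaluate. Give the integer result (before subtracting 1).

15 —HB2→ 2^(2 + 1) + 2^2 + 2 + 1 —bump→ 3^(3 + 1) + 3^3 + 3 + 1 = 112 —(−1)→ 111
111 —HB3→ 3^(3 + 1) + 3^3 + 3 —bump→ 4^(4 + 1) + 4^4 + 4 = 1284 —(−1)→ 1283
1283 —HB4→ 4^(4 + 1) + 4^4 + 3 —bump→ 5^(5 + 1) + 5^5 + 3 = 18753 —(−1)→ 18752
18752 —HB5→ 5^(5 + 1) + 5^5 + 2 —bump→ 6^(6 + 1) + 6^6 + 2 = 326594 —(−1)→ 326593

326594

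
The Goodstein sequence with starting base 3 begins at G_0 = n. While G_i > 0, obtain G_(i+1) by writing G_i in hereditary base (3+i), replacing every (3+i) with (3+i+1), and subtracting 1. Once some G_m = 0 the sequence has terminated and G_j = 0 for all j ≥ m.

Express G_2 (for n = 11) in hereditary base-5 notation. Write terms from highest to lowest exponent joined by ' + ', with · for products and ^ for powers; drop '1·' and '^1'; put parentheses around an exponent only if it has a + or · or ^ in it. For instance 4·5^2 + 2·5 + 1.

5^2

i=0: 11 = 3^2 + 2 (b=3); 3→4: 4^2 + 2 = 18; 18−1 = 17
i=1: 17 = 4^2 + 1 (b=4); 4→5: 5^2 + 1 = 26; 26−1 = 25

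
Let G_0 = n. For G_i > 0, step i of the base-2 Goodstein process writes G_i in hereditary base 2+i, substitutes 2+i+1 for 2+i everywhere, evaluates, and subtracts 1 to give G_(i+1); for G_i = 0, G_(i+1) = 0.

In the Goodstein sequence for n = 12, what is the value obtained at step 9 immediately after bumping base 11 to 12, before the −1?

106993205379372

base 2: 12 = 2^(2 + 1) + 2^2; at 3: 3^(3 + 1) + 3^3 = 108; next = 107
base 3: 107 = 3^(3 + 1) + 2·3^2 + 2·3 + 2; at 4: 4^(4 + 1) + 2·4^2 + 2·4 + 2 = 1066; next = 1065
base 4: 1065 = 4^(4 + 1) + 2·4^2 + 2·4 + 1; at 5: 5^(5 + 1) + 2·5^2 + 2·5 + 1 = 15686; next = 15685
base 5: 15685 = 5^(5 + 1) + 2·5^2 + 2·5; at 6: 6^(6 + 1) + 2·6^2 + 2·6 = 280020; next = 280019
base 6: 280019 = 6^(6 + 1) + 2·6^2 + 6 + 5; at 7: 7^(7 + 1) + 2·7^2 + 7 + 5 = 5764911; next = 5764910
base 7: 5764910 = 7^(7 + 1) + 2·7^2 + 7 + 4; at 8: 8^(8 + 1) + 2·8^2 + 8 + 4 = 134217868; next = 134217867
base 8: 134217867 = 8^(8 + 1) + 2·8^2 + 8 + 3; at 9: 9^(9 + 1) + 2·9^2 + 9 + 3 = 3486784575; next = 3486784574
base 9: 3486784574 = 9^(9 + 1) + 2·9^2 + 9 + 2; at 10: 10^(10 + 1) + 2·10^2 + 10 + 2 = 100000000212; next = 100000000211
base 10: 100000000211 = 10^(10 + 1) + 2·10^2 + 10 + 1; at 11: 11^(11 + 1) + 2·11^2 + 11 + 1 = 3138428376975; next = 3138428376974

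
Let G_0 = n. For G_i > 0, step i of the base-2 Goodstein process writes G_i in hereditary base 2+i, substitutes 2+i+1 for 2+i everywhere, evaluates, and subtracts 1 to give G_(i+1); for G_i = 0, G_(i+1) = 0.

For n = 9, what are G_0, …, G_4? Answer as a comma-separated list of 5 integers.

[0] 9 ≡ 2^(2 + 1) + 1 (base 2). Lift 3: 82. −1: 81.
[1] 81 ≡ 3^(3 + 1) (base 3). Lift 4: 1024. −1: 1023.
[2] 1023 ≡ 3·4^4 + 3·4^3 + 3·4^2 + 3·4 + 3 (base 4). Lift 5: 9843. −1: 9842.
[3] 9842 ≡ 3·5^5 + 3·5^3 + 3·5^2 + 3·5 + 2 (base 5). Lift 6: 140744. −1: 140743.

9, 81, 1023, 9842, 140743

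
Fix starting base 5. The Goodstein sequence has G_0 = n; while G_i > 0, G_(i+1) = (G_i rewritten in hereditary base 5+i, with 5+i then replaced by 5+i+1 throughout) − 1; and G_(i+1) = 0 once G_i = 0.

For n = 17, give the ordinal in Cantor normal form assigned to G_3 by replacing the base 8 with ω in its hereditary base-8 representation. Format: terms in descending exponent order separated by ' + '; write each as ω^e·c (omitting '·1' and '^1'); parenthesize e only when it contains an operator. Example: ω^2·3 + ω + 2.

ω·2 + 7

[0] 17 ≡ 3·5 + 2 (base 5). Lift 6: 20. −1: 19.
[1] 19 ≡ 3·6 + 1 (base 6). Lift 7: 22. −1: 21.
[2] 21 ≡ 3·7 (base 7). Lift 8: 24. −1: 23.
[3] 23 ≡ 2·8 + 7 (base 8). Lift 9: 25. −1: 24.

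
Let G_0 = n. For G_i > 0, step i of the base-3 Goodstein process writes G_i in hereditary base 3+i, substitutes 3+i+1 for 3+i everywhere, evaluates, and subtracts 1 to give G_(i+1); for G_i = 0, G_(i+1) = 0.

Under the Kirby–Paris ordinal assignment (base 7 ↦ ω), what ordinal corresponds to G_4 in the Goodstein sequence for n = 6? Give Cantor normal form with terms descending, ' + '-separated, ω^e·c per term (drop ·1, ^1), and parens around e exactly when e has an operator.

6 —HB3→ 2·3 —bump→ 2·4 = 8 —(−1)→ 7
7 —HB4→ 4 + 3 —bump→ 5 + 3 = 8 —(−1)→ 7
7 —HB5→ 5 + 2 —bump→ 6 + 2 = 8 —(−1)→ 7
7 —HB6→ 6 + 1 —bump→ 7 + 1 = 8 —(−1)→ 7
7 —HB7→ 7 —bump→ 8 = 8 —(−1)→ 7

ω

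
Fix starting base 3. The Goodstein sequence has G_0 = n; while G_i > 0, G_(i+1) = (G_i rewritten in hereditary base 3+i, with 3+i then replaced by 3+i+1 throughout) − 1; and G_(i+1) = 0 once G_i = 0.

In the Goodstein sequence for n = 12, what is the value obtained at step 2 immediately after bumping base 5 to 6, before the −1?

38

(0) 12|_3 = 3^2 + 3 ↦ 4^2 + 4|_4 = 20 ⇒ 19
(1) 19|_4 = 4^2 + 3 ↦ 5^2 + 3|_5 = 28 ⇒ 27
(2) 27|_5 = 5^2 + 2 ↦ 6^2 + 2|_6 = 38 ⇒ 37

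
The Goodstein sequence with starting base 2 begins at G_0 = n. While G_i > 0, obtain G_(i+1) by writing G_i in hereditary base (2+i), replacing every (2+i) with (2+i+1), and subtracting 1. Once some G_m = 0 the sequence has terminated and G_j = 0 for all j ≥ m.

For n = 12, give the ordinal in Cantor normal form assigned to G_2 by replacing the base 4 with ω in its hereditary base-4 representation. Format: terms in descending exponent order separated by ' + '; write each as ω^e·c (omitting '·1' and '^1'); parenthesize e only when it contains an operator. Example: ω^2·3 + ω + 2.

ω^(ω + 1) + ω^2·2 + ω·2 + 1

(0) 12|_2 = 2^(2 + 1) + 2^2 ↦ 3^(3 + 1) + 3^3|_3 = 108 ⇒ 107
(1) 107|_3 = 3^(3 + 1) + 2·3^2 + 2·3 + 2 ↦ 4^(4 + 1) + 2·4^2 + 2·4 + 2|_4 = 1066 ⇒ 1065
(2) 1065|_4 = 4^(4 + 1) + 2·4^2 + 2·4 + 1 ↦ 5^(5 + 1) + 2·5^2 + 2·5 + 1|_5 = 15686 ⇒ 15685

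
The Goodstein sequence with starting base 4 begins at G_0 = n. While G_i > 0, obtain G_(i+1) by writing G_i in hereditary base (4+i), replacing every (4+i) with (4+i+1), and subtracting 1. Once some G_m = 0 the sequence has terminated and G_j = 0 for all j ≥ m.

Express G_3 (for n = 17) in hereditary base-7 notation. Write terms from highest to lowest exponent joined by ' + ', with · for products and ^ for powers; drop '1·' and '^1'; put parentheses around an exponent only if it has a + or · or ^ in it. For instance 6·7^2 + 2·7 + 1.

5·7 + 4

(0) 17|_4 = 4^2 + 1 ↦ 5^2 + 1|_5 = 26 ⇒ 25
(1) 25|_5 = 5^2 ↦ 6^2|_6 = 36 ⇒ 35
(2) 35|_6 = 5·6 + 5 ↦ 5·7 + 5|_7 = 40 ⇒ 39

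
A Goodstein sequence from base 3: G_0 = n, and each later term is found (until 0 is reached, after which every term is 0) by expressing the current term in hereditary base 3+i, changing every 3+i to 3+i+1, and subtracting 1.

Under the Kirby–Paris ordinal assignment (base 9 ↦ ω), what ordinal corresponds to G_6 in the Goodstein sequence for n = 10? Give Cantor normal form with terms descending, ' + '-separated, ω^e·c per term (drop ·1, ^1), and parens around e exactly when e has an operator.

ω·4

10 —HB3→ 3^2 + 1 —bump→ 4^2 + 1 = 17 —(−1)→ 16
16 —HB4→ 4^2 —bump→ 5^2 = 25 —(−1)→ 24
24 —HB5→ 4·5 + 4 —bump→ 4·6 + 4 = 28 —(−1)→ 27
27 —HB6→ 4·6 + 3 —bump→ 4·7 + 3 = 31 —(−1)→ 30
30 —HB7→ 4·7 + 2 —bump→ 4·8 + 2 = 34 —(−1)→ 33
33 —HB8→ 4·8 + 1 —bump→ 4·9 + 1 = 37 —(−1)→ 36
36 —HB9→ 4·9 —bump→ 4·10 = 40 —(−1)→ 39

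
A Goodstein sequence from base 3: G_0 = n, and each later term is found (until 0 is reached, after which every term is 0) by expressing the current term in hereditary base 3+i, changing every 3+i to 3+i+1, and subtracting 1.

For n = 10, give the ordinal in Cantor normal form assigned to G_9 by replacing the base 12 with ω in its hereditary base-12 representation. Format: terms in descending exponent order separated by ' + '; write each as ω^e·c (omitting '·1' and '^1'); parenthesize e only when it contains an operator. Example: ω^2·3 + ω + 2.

G_0=10  [base 3] 3^2 + 1  →[3↦4]→  4^2 + 1 = 17  −1 ⇒ G_1=16
G_1=16  [base 4] 4^2  →[4↦5]→  5^2 = 25  −1 ⇒ G_2=24
G_2=24  [base 5] 4·5 + 4  →[5↦6]→  4·6 + 4 = 28  −1 ⇒ G_3=27
G_3=27  [base 6] 4·6 + 3  →[6↦7]→  4·7 + 3 = 31  −1 ⇒ G_4=30
G_4=30  [base 7] 4·7 + 2  →[7↦8]→  4·8 + 2 = 34  −1 ⇒ G_5=33
G_5=33  [base 8] 4·8 + 1  →[8↦9]→  4·9 + 1 = 37  −1 ⇒ G_6=36
G_6=36  [base 9] 4·9  →[9↦10]→  4·10 = 40  −1 ⇒ G_7=39
G_7=39  [base 10] 3·10 + 9  →[10↦11]→  3·11 + 9 = 42  −1 ⇒ G_8=41
G_8=41  [base 11] 3·11 + 8  →[11↦12]→  3·12 + 8 = 44  −1 ⇒ G_9=43

ω·3 + 7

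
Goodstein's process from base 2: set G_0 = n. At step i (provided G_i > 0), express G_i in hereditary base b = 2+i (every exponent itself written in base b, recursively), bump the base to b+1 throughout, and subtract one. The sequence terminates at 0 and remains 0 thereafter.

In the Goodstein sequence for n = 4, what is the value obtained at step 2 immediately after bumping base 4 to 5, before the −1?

61

step 0: 4 = 2^2; sub 3 for 2: 3^3; = 27; G_1 = 27−1 = 26
step 1: 26 = 2·3^2 + 2·3 + 2; sub 4 for 3: 2·4^2 + 2·4 + 2; = 42; G_2 = 42−1 = 41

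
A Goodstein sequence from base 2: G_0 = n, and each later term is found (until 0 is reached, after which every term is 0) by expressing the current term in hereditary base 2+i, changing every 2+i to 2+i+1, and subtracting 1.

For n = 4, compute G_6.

step 0: 4 = 2^2; sub 3 for 2: 3^3; = 27; G_1 = 27−1 = 26
step 1: 26 = 2·3^2 + 2·3 + 2; sub 4 for 3: 2·4^2 + 2·4 + 2; = 42; G_2 = 42−1 = 41
step 2: 41 = 2·4^2 + 2·4 + 1; sub 5 for 4: 2·5^2 + 2·5 + 1; = 61; G_3 = 61−1 = 60
step 3: 60 = 2·5^2 + 2·5; sub 6 for 5: 2·6^2 + 2·6; = 84; G_4 = 84−1 = 83
step 4: 83 = 2·6^2 + 6 + 5; sub 7 for 6: 2·7^2 + 7 + 5; = 110; G_5 = 110−1 = 109
step 5: 109 = 2·7^2 + 7 + 4; sub 8 for 7: 2·8^2 + 8 + 4; = 140; G_6 = 140−1 = 139

139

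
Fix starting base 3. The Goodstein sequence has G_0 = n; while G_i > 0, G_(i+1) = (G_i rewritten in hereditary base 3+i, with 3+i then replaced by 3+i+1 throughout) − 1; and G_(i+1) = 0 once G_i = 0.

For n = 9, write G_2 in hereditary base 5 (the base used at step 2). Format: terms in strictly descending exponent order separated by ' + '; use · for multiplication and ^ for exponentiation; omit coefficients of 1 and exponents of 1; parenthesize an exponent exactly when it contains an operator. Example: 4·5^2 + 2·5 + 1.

3·5 + 2

[0] 9 ≡ 3^2 (base 3). Lift 4: 16. −1: 15.
[1] 15 ≡ 3·4 + 3 (base 4). Lift 5: 18. −1: 17.
[2] 17 ≡ 3·5 + 2 (base 5). Lift 6: 20. −1: 19.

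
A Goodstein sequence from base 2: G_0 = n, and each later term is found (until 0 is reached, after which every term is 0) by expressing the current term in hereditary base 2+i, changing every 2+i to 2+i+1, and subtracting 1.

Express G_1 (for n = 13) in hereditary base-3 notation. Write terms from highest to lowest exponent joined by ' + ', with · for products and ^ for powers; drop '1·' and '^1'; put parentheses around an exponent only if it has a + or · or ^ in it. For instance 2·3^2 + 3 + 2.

3^(3 + 1) + 3^3

[0] 13 ≡ 2^(2 + 1) + 2^2 + 1 (base 2). Lift 3: 109. −1: 108.
[1] 108 ≡ 3^(3 + 1) + 3^3 (base 3). Lift 4: 1280. −1: 1279.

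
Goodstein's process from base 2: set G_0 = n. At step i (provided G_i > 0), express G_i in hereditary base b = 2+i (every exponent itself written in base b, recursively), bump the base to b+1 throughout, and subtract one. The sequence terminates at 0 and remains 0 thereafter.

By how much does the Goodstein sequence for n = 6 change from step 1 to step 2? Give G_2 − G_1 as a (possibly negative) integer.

6 —HB2→ 2^2 + 2 —bump→ 3^3 + 3 = 30 —(−1)→ 29
29 —HB3→ 3^3 + 2 —bump→ 4^4 + 2 = 258 —(−1)→ 257

228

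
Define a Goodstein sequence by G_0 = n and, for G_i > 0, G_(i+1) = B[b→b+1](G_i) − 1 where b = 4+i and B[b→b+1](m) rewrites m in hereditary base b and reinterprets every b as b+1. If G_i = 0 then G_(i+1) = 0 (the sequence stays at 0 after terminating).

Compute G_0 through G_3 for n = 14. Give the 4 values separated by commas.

14, 16, 18, 20

i=0: 14 = 3·4 + 2 (b=4); 4→5: 3·5 + 2 = 17; 17−1 = 16
i=1: 16 = 3·5 + 1 (b=5); 5→6: 3·6 + 1 = 19; 19−1 = 18
i=2: 18 = 3·6 (b=6); 6→7: 3·7 = 21; 21−1 = 20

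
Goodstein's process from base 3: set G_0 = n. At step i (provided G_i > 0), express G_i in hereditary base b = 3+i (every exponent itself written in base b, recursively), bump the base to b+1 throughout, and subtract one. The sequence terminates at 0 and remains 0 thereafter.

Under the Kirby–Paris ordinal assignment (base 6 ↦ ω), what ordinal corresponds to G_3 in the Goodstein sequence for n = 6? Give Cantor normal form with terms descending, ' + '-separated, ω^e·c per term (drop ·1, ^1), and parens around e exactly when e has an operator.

ω + 1

(0) 6|_3 = 2·3 ↦ 2·4|_4 = 8 ⇒ 7
(1) 7|_4 = 4 + 3 ↦ 5 + 3|_5 = 8 ⇒ 7
(2) 7|_5 = 5 + 2 ↦ 6 + 2|_6 = 8 ⇒ 7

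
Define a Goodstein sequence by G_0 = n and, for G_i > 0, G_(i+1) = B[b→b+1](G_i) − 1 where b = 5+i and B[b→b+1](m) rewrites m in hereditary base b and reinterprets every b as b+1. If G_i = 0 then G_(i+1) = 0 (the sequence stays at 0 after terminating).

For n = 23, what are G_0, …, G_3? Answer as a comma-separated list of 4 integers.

23, 26, 29, 32

G_0=23  [base 5] 4·5 + 3  →[5↦6]→  4·6 + 3 = 27  −1 ⇒ G_1=26
G_1=26  [base 6] 4·6 + 2  →[6↦7]→  4·7 + 2 = 30  −1 ⇒ G_2=29
G_2=29  [base 7] 4·7 + 1  →[7↦8]→  4·8 + 1 = 33  −1 ⇒ G_3=32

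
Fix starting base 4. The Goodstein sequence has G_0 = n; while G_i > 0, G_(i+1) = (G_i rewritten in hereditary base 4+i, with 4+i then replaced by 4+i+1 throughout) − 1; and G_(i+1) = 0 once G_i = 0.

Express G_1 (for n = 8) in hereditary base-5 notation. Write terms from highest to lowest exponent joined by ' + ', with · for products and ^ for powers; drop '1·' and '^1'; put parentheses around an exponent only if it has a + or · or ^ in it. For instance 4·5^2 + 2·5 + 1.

5 + 4

step 0: 8 = 2·4; sub 5 for 4: 2·5; = 10; G_1 = 10−1 = 9
step 1: 9 = 5 + 4; sub 6 for 5: 6 + 4; = 10; G_2 = 10−1 = 9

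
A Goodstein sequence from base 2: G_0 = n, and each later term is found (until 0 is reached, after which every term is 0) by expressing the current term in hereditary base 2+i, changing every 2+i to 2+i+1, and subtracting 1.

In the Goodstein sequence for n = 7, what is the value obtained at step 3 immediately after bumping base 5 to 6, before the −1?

46658

(0) 7|_2 = 2^2 + 2 + 1 ↦ 3^3 + 3 + 1|_3 = 31 ⇒ 30
(1) 30|_3 = 3^3 + 3 ↦ 4^4 + 4|_4 = 260 ⇒ 259
(2) 259|_4 = 4^4 + 3 ↦ 5^5 + 3|_5 = 3128 ⇒ 3127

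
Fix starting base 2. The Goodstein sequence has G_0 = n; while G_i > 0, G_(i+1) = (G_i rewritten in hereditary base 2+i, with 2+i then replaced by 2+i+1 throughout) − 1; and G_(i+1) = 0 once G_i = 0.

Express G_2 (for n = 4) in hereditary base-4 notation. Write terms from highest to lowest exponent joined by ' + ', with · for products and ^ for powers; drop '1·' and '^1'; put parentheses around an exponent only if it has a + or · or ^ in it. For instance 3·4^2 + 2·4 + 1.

2·4^2 + 2·4 + 1

[0] 4 ≡ 2^2 (base 2). Lift 3: 27. −1: 26.
[1] 26 ≡ 2·3^2 + 2·3 + 2 (base 3). Lift 4: 42. −1: 41.
[2] 41 ≡ 2·4^2 + 2·4 + 1 (base 4). Lift 5: 61. −1: 60.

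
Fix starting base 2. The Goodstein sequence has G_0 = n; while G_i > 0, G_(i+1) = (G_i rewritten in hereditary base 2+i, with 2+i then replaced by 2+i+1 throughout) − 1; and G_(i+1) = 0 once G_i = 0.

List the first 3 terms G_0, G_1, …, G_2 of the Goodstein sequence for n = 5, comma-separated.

5, 27, 255

step 0: 5 = 2^2 + 1; sub 3 for 2: 3^3 + 1; = 28; G_1 = 28−1 = 27
step 1: 27 = 3^3; sub 4 for 3: 4^4; = 256; G_2 = 256−1 = 255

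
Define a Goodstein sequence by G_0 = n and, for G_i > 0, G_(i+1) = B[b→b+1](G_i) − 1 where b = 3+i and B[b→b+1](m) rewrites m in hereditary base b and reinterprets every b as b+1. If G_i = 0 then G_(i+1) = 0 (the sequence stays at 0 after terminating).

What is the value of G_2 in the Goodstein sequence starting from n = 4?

base 3: 4 = 3 + 1; at 4: 4 + 1 = 5; next = 4
base 4: 4 = 4; at 5: 5 = 5; next = 4

4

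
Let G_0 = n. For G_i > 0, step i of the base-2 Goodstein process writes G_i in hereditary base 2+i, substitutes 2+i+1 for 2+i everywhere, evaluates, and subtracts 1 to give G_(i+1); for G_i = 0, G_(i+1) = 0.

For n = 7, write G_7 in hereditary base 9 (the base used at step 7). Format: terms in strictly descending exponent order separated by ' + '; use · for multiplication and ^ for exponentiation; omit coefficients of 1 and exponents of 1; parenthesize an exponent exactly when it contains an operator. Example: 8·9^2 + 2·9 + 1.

7·9^7 + 7·9^6 + 7·9^5 + 7·9^4 + 7·9^3 + 7·9^2 + 7·9 + 6

G_0 = 7. HB_2(7) = 2^2 + 2 + 1. Bump = 31. G_1 = 30.
G_1 = 30. HB_3(30) = 3^3 + 3. Bump = 260. G_2 = 259.
G_2 = 259. HB_4(259) = 4^4 + 3. Bump = 3128. G_3 = 3127.
G_3 = 3127. HB_5(3127) = 5^5 + 2. Bump = 46658. G_4 = 46657.
G_4 = 46657. HB_6(46657) = 6^6 + 1. Bump = 823544. G_5 = 823543.
G_5 = 823543. HB_7(823543) = 7^7. Bump = 16777216. G_6 = 16777215.
G_6 = 16777215. HB_8(16777215) = 7·8^7 + 7·8^6 + 7·8^5 + 7·8^4 + 7·8^3 + 7·8^2 + 7·8 + 7. Bump = 37665880. G_7 = 37665879.
G_7 = 37665879. HB_9(37665879) = 7·9^7 + 7·9^6 + 7·9^5 + 7·9^4 + 7·9^3 + 7·9^2 + 7·9 + 6. Bump = 77777776. G_8 = 77777775.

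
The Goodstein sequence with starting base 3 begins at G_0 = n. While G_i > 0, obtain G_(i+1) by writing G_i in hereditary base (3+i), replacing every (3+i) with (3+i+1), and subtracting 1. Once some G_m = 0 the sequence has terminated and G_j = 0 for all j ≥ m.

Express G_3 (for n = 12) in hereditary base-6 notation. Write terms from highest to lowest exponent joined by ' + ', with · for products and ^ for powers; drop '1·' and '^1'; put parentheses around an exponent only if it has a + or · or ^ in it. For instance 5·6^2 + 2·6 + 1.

step 0: 12 = 3^2 + 3; sub 4 for 3: 4^2 + 4; = 20; G_1 = 20−1 = 19
step 1: 19 = 4^2 + 3; sub 5 for 4: 5^2 + 3; = 28; G_2 = 28−1 = 27
step 2: 27 = 5^2 + 2; sub 6 for 5: 6^2 + 2; = 38; G_3 = 38−1 = 37
step 3: 37 = 6^2 + 1; sub 7 for 6: 7^2 + 1; = 50; G_4 = 50−1 = 49

6^2 + 1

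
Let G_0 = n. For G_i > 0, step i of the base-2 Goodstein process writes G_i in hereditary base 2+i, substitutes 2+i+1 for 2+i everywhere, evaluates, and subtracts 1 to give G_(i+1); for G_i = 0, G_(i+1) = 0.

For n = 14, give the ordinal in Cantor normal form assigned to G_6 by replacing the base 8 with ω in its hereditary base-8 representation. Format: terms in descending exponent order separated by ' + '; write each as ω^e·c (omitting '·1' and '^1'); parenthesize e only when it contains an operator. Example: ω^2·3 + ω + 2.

ω^(ω + 1) + ω^5·5 + ω^4·5 + ω^3·5 + ω^2·5 + ω·5 + 3

i=0: 14 = 2^(2 + 1) + 2^2 + 2 (b=2); 2→3: 3^(3 + 1) + 3^3 + 3 = 111; 111−1 = 110
i=1: 110 = 3^(3 + 1) + 3^3 + 2 (b=3); 3→4: 4^(4 + 1) + 4^4 + 2 = 1282; 1282−1 = 1281
i=2: 1281 = 4^(4 + 1) + 4^4 + 1 (b=4); 4→5: 5^(5 + 1) + 5^5 + 1 = 18751; 18751−1 = 18750
i=3: 18750 = 5^(5 + 1) + 5^5 (b=5); 5→6: 6^(6 + 1) + 6^6 = 326592; 326592−1 = 326591
i=4: 326591 = 6^(6 + 1) + 5·6^5 + 5·6^4 + 5·6^3 + 5·6^2 + 5·6 + 5 (b=6); 6→7: 7^(7 + 1) + 5·7^5 + 5·7^4 + 5·7^3 + 5·7^2 + 5·7 + 5 = 5862841; 5862841−1 = 5862840
i=5: 5862840 = 7^(7 + 1) + 5·7^5 + 5·7^4 + 5·7^3 + 5·7^2 + 5·7 + 4 (b=7); 7→8: 8^(8 + 1) + 5·8^5 + 5·8^4 + 5·8^3 + 5·8^2 + 5·8 + 4 = 134404972; 134404972−1 = 134404971
i=6: 134404971 = 8^(8 + 1) + 5·8^5 + 5·8^4 + 5·8^3 + 5·8^2 + 5·8 + 3 (b=8); 8→9: 9^(9 + 1) + 5·9^5 + 5·9^4 + 5·9^3 + 5·9^2 + 5·9 + 3 = 3487116549; 3487116549−1 = 3487116548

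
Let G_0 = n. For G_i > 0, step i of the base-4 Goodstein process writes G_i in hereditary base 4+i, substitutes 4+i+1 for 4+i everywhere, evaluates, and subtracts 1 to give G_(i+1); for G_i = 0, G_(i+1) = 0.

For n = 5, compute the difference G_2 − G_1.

base 4: 5 = 4 + 1; at 5: 5 + 1 = 6; next = 5
base 5: 5 = 5; at 6: 6 = 6; next = 5

0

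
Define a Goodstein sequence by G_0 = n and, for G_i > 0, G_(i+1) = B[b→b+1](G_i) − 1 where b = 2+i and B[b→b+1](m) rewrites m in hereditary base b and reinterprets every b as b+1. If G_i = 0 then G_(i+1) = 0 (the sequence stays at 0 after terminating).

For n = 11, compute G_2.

[0] 11 ≡ 2^(2 + 1) + 2 + 1 (base 2). Lift 3: 85. −1: 84.
[1] 84 ≡ 3^(3 + 1) + 3 (base 3). Lift 4: 1028. −1: 1027.
[2] 1027 ≡ 4^(4 + 1) + 3 (base 4). Lift 5: 15628. −1: 15627.

1027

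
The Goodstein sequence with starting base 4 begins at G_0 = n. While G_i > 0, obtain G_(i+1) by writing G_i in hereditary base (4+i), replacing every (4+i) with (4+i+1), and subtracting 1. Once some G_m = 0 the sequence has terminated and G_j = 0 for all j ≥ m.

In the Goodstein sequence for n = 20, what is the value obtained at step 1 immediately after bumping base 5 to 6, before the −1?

[0] 20 ≡ 4^2 + 4 (base 4). Lift 5: 30. −1: 29.
[1] 29 ≡ 5^2 + 4 (base 5). Lift 6: 40. −1: 39.

40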